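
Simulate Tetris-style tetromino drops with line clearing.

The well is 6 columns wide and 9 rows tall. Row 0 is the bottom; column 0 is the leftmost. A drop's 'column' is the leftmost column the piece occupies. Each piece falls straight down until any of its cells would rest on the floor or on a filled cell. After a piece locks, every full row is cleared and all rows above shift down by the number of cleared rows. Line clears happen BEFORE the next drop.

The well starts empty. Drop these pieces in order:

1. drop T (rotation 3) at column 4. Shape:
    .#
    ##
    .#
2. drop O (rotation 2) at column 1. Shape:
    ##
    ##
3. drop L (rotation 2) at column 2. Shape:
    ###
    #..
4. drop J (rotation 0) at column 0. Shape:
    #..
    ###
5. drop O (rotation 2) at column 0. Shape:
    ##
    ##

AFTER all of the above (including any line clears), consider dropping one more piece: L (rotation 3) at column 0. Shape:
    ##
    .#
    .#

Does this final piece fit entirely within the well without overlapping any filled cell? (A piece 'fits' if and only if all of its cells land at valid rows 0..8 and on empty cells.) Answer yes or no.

Drop 1: T rot3 at col 4 lands with bottom-row=0; cleared 0 line(s) (total 0); column heights now [0 0 0 0 2 3], max=3
Drop 2: O rot2 at col 1 lands with bottom-row=0; cleared 0 line(s) (total 0); column heights now [0 2 2 0 2 3], max=3
Drop 3: L rot2 at col 2 lands with bottom-row=2; cleared 0 line(s) (total 0); column heights now [0 2 4 4 4 3], max=4
Drop 4: J rot0 at col 0 lands with bottom-row=4; cleared 0 line(s) (total 0); column heights now [6 5 5 4 4 3], max=6
Drop 5: O rot2 at col 0 lands with bottom-row=6; cleared 0 line(s) (total 0); column heights now [8 8 5 4 4 3], max=8
Test piece L rot3 at col 0 (width 2): heights before test = [8 8 5 4 4 3]; fits = False

Answer: no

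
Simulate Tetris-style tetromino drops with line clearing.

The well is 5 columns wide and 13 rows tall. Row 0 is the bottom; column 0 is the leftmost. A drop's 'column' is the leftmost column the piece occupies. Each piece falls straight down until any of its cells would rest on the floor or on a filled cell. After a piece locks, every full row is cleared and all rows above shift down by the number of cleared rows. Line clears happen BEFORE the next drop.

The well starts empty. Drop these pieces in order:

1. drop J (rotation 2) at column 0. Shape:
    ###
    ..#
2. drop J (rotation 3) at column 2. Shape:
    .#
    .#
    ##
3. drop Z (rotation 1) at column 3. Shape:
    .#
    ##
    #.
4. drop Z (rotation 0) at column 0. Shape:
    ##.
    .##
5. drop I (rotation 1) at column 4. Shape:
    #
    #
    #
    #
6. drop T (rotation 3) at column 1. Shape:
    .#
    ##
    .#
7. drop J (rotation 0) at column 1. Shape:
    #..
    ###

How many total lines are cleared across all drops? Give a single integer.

Answer: 0

Derivation:
Drop 1: J rot2 at col 0 lands with bottom-row=0; cleared 0 line(s) (total 0); column heights now [2 2 2 0 0], max=2
Drop 2: J rot3 at col 2 lands with bottom-row=2; cleared 0 line(s) (total 0); column heights now [2 2 3 5 0], max=5
Drop 3: Z rot1 at col 3 lands with bottom-row=5; cleared 0 line(s) (total 0); column heights now [2 2 3 7 8], max=8
Drop 4: Z rot0 at col 0 lands with bottom-row=3; cleared 0 line(s) (total 0); column heights now [5 5 4 7 8], max=8
Drop 5: I rot1 at col 4 lands with bottom-row=8; cleared 0 line(s) (total 0); column heights now [5 5 4 7 12], max=12
Drop 6: T rot3 at col 1 lands with bottom-row=4; cleared 0 line(s) (total 0); column heights now [5 6 7 7 12], max=12
Drop 7: J rot0 at col 1 lands with bottom-row=7; cleared 0 line(s) (total 0); column heights now [5 9 8 8 12], max=12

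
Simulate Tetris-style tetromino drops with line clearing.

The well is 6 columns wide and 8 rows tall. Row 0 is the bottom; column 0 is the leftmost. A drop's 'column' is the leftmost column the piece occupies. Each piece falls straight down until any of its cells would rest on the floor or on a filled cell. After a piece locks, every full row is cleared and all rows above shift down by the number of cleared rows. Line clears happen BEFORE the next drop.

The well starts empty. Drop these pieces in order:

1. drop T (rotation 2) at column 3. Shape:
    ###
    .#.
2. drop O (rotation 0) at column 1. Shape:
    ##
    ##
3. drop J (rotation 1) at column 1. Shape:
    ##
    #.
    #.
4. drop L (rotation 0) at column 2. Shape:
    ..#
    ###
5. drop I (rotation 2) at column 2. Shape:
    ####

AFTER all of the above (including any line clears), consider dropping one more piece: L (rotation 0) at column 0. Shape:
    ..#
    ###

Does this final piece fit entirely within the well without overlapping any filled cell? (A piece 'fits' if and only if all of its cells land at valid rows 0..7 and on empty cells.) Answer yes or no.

Drop 1: T rot2 at col 3 lands with bottom-row=0; cleared 0 line(s) (total 0); column heights now [0 0 0 2 2 2], max=2
Drop 2: O rot0 at col 1 lands with bottom-row=0; cleared 0 line(s) (total 0); column heights now [0 2 2 2 2 2], max=2
Drop 3: J rot1 at col 1 lands with bottom-row=2; cleared 0 line(s) (total 0); column heights now [0 5 5 2 2 2], max=5
Drop 4: L rot0 at col 2 lands with bottom-row=5; cleared 0 line(s) (total 0); column heights now [0 5 6 6 7 2], max=7
Drop 5: I rot2 at col 2 lands with bottom-row=7; cleared 0 line(s) (total 0); column heights now [0 5 8 8 8 8], max=8
Test piece L rot0 at col 0 (width 3): heights before test = [0 5 8 8 8 8]; fits = False

Answer: no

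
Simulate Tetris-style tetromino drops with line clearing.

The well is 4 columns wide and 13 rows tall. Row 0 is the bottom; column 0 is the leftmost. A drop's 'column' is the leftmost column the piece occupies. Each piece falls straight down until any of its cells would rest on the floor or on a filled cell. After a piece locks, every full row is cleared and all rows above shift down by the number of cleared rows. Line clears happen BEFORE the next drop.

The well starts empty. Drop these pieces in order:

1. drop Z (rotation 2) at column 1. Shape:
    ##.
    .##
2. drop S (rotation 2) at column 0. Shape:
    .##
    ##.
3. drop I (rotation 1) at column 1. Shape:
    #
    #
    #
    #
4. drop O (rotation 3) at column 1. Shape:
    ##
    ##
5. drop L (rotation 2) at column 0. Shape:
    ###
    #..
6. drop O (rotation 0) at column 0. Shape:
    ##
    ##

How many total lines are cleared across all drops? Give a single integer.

Drop 1: Z rot2 at col 1 lands with bottom-row=0; cleared 0 line(s) (total 0); column heights now [0 2 2 1], max=2
Drop 2: S rot2 at col 0 lands with bottom-row=2; cleared 0 line(s) (total 0); column heights now [3 4 4 1], max=4
Drop 3: I rot1 at col 1 lands with bottom-row=4; cleared 0 line(s) (total 0); column heights now [3 8 4 1], max=8
Drop 4: O rot3 at col 1 lands with bottom-row=8; cleared 0 line(s) (total 0); column heights now [3 10 10 1], max=10
Drop 5: L rot2 at col 0 lands with bottom-row=9; cleared 0 line(s) (total 0); column heights now [11 11 11 1], max=11
Drop 6: O rot0 at col 0 lands with bottom-row=11; cleared 0 line(s) (total 0); column heights now [13 13 11 1], max=13

Answer: 0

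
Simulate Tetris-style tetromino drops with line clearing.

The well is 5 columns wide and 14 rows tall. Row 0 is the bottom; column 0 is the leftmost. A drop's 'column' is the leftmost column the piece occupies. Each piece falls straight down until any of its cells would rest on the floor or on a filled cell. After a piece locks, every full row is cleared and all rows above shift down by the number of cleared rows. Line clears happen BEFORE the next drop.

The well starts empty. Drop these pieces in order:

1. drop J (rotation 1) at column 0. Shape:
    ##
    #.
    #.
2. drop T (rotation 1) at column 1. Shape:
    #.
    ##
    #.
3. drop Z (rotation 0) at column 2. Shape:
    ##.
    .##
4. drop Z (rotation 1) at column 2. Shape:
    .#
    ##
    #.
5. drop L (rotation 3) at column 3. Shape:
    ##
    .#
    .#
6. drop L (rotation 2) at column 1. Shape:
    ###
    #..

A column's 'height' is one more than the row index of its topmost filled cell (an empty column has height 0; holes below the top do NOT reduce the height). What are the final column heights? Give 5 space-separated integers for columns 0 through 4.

Drop 1: J rot1 at col 0 lands with bottom-row=0; cleared 0 line(s) (total 0); column heights now [3 3 0 0 0], max=3
Drop 2: T rot1 at col 1 lands with bottom-row=3; cleared 0 line(s) (total 0); column heights now [3 6 5 0 0], max=6
Drop 3: Z rot0 at col 2 lands with bottom-row=4; cleared 0 line(s) (total 0); column heights now [3 6 6 6 5], max=6
Drop 4: Z rot1 at col 2 lands with bottom-row=6; cleared 0 line(s) (total 0); column heights now [3 6 8 9 5], max=9
Drop 5: L rot3 at col 3 lands with bottom-row=7; cleared 0 line(s) (total 0); column heights now [3 6 8 10 10], max=10
Drop 6: L rot2 at col 1 lands with bottom-row=9; cleared 0 line(s) (total 0); column heights now [3 11 11 11 10], max=11

Answer: 3 11 11 11 10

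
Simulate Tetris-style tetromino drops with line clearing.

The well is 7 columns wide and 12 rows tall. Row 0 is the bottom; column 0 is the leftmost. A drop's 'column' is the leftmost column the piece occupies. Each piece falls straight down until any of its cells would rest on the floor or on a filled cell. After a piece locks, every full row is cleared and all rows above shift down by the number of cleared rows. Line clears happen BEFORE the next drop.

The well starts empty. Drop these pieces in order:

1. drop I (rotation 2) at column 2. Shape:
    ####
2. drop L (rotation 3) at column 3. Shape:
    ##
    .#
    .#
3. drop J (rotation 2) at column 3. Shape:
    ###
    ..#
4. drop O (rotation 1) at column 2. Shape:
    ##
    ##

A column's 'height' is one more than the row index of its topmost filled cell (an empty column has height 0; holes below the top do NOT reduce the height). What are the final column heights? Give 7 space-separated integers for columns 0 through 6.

Drop 1: I rot2 at col 2 lands with bottom-row=0; cleared 0 line(s) (total 0); column heights now [0 0 1 1 1 1 0], max=1
Drop 2: L rot3 at col 3 lands with bottom-row=1; cleared 0 line(s) (total 0); column heights now [0 0 1 4 4 1 0], max=4
Drop 3: J rot2 at col 3 lands with bottom-row=3; cleared 0 line(s) (total 0); column heights now [0 0 1 5 5 5 0], max=5
Drop 4: O rot1 at col 2 lands with bottom-row=5; cleared 0 line(s) (total 0); column heights now [0 0 7 7 5 5 0], max=7

Answer: 0 0 7 7 5 5 0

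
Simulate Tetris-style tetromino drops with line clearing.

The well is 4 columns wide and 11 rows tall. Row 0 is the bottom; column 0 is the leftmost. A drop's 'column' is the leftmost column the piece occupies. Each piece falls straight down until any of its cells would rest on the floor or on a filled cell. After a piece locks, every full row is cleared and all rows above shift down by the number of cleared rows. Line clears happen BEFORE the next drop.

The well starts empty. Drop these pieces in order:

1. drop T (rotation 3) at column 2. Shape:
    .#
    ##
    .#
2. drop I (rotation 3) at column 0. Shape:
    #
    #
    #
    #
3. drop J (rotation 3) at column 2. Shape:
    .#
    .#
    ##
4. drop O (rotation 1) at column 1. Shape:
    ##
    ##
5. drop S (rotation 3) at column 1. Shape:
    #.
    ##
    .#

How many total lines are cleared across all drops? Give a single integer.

Answer: 0

Derivation:
Drop 1: T rot3 at col 2 lands with bottom-row=0; cleared 0 line(s) (total 0); column heights now [0 0 2 3], max=3
Drop 2: I rot3 at col 0 lands with bottom-row=0; cleared 0 line(s) (total 0); column heights now [4 0 2 3], max=4
Drop 3: J rot3 at col 2 lands with bottom-row=3; cleared 0 line(s) (total 0); column heights now [4 0 4 6], max=6
Drop 4: O rot1 at col 1 lands with bottom-row=4; cleared 0 line(s) (total 0); column heights now [4 6 6 6], max=6
Drop 5: S rot3 at col 1 lands with bottom-row=6; cleared 0 line(s) (total 0); column heights now [4 9 8 6], max=9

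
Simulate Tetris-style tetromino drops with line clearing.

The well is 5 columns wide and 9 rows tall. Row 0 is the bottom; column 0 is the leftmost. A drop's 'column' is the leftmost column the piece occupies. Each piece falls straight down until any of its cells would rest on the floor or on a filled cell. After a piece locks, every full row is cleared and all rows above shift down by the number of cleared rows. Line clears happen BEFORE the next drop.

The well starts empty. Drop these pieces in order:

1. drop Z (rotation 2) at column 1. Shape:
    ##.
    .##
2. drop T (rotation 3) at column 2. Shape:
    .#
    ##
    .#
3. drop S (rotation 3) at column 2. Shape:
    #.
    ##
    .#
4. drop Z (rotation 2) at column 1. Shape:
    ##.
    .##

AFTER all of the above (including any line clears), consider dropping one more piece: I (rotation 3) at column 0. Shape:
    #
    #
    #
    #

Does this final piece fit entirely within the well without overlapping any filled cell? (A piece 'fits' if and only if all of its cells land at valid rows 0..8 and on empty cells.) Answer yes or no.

Drop 1: Z rot2 at col 1 lands with bottom-row=0; cleared 0 line(s) (total 0); column heights now [0 2 2 1 0], max=2
Drop 2: T rot3 at col 2 lands with bottom-row=1; cleared 0 line(s) (total 0); column heights now [0 2 3 4 0], max=4
Drop 3: S rot3 at col 2 lands with bottom-row=4; cleared 0 line(s) (total 0); column heights now [0 2 7 6 0], max=7
Drop 4: Z rot2 at col 1 lands with bottom-row=7; cleared 0 line(s) (total 0); column heights now [0 9 9 8 0], max=9
Test piece I rot3 at col 0 (width 1): heights before test = [0 9 9 8 0]; fits = True

Answer: yes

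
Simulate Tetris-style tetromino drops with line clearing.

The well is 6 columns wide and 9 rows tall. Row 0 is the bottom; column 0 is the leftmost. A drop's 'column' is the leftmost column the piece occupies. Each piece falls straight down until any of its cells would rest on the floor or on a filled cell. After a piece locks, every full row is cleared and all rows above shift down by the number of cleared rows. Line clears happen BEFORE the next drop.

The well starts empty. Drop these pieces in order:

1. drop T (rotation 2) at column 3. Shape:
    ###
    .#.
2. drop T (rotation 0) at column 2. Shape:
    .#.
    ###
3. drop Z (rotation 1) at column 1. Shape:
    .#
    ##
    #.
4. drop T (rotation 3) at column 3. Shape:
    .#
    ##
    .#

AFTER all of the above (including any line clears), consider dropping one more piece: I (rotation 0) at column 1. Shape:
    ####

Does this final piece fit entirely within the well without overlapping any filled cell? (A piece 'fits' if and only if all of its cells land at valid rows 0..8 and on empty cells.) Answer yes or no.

Drop 1: T rot2 at col 3 lands with bottom-row=0; cleared 0 line(s) (total 0); column heights now [0 0 0 2 2 2], max=2
Drop 2: T rot0 at col 2 lands with bottom-row=2; cleared 0 line(s) (total 0); column heights now [0 0 3 4 3 2], max=4
Drop 3: Z rot1 at col 1 lands with bottom-row=2; cleared 0 line(s) (total 0); column heights now [0 4 5 4 3 2], max=5
Drop 4: T rot3 at col 3 lands with bottom-row=3; cleared 0 line(s) (total 0); column heights now [0 4 5 5 6 2], max=6
Test piece I rot0 at col 1 (width 4): heights before test = [0 4 5 5 6 2]; fits = True

Answer: yes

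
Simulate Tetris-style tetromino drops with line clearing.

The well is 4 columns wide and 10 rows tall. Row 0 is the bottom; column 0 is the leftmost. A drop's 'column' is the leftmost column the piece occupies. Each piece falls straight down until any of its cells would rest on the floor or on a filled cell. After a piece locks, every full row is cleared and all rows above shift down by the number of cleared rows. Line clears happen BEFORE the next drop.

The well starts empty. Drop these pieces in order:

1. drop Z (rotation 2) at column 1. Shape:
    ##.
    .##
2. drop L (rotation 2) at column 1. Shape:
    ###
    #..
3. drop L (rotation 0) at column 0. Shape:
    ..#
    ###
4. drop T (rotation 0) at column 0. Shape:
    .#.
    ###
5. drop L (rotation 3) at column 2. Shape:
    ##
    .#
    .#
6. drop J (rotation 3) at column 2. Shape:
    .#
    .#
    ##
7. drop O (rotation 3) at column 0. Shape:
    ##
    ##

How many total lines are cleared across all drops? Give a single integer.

Answer: 2

Derivation:
Drop 1: Z rot2 at col 1 lands with bottom-row=0; cleared 0 line(s) (total 0); column heights now [0 2 2 1], max=2
Drop 2: L rot2 at col 1 lands with bottom-row=2; cleared 0 line(s) (total 0); column heights now [0 4 4 4], max=4
Drop 3: L rot0 at col 0 lands with bottom-row=4; cleared 0 line(s) (total 0); column heights now [5 5 6 4], max=6
Drop 4: T rot0 at col 0 lands with bottom-row=6; cleared 0 line(s) (total 0); column heights now [7 8 7 4], max=8
Drop 5: L rot3 at col 2 lands with bottom-row=5; cleared 1 line(s) (total 1); column heights now [5 7 7 7], max=7
Drop 6: J rot3 at col 2 lands with bottom-row=7; cleared 0 line(s) (total 1); column heights now [5 7 8 10], max=10
Drop 7: O rot3 at col 0 lands with bottom-row=7; cleared 1 line(s) (total 2); column heights now [8 8 7 9], max=9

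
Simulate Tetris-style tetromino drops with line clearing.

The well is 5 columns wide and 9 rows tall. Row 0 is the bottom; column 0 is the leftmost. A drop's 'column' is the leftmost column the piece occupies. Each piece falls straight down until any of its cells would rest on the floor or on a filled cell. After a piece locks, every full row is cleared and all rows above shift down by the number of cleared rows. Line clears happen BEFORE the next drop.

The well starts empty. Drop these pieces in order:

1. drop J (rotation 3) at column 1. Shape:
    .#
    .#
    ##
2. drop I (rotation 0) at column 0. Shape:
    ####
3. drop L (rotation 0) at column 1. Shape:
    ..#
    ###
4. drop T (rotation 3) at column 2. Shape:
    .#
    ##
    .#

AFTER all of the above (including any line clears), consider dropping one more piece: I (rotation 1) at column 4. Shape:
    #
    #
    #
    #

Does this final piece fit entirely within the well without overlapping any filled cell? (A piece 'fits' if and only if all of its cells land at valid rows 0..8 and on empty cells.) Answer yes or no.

Drop 1: J rot3 at col 1 lands with bottom-row=0; cleared 0 line(s) (total 0); column heights now [0 1 3 0 0], max=3
Drop 2: I rot0 at col 0 lands with bottom-row=3; cleared 0 line(s) (total 0); column heights now [4 4 4 4 0], max=4
Drop 3: L rot0 at col 1 lands with bottom-row=4; cleared 0 line(s) (total 0); column heights now [4 5 5 6 0], max=6
Drop 4: T rot3 at col 2 lands with bottom-row=6; cleared 0 line(s) (total 0); column heights now [4 5 8 9 0], max=9
Test piece I rot1 at col 4 (width 1): heights before test = [4 5 8 9 0]; fits = True

Answer: yes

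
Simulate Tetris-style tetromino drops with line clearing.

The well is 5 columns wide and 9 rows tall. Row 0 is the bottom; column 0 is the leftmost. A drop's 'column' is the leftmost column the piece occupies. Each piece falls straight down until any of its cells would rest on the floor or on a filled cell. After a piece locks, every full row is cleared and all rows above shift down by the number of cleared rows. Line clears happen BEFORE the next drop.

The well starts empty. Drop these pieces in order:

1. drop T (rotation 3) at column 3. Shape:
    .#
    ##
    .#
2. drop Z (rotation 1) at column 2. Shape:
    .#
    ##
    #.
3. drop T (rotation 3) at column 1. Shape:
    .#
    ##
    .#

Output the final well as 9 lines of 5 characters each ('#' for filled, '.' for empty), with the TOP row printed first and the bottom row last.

Answer: .....
.....
.....
..#..
.##..
..##.
..###
..###
....#

Derivation:
Drop 1: T rot3 at col 3 lands with bottom-row=0; cleared 0 line(s) (total 0); column heights now [0 0 0 2 3], max=3
Drop 2: Z rot1 at col 2 lands with bottom-row=1; cleared 0 line(s) (total 0); column heights now [0 0 3 4 3], max=4
Drop 3: T rot3 at col 1 lands with bottom-row=3; cleared 0 line(s) (total 0); column heights now [0 5 6 4 3], max=6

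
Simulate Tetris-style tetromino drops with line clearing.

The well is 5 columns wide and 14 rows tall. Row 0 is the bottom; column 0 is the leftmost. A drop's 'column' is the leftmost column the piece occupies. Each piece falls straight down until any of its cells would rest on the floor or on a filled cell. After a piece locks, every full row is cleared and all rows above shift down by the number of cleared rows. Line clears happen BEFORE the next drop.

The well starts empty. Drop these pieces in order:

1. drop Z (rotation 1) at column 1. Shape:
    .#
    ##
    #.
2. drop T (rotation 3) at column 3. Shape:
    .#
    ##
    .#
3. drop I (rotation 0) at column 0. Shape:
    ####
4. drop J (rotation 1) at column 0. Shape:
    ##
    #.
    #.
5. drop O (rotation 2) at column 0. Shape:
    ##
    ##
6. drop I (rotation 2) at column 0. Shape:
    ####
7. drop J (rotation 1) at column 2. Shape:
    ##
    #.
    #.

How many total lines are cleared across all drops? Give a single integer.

Answer: 0

Derivation:
Drop 1: Z rot1 at col 1 lands with bottom-row=0; cleared 0 line(s) (total 0); column heights now [0 2 3 0 0], max=3
Drop 2: T rot3 at col 3 lands with bottom-row=0; cleared 0 line(s) (total 0); column heights now [0 2 3 2 3], max=3
Drop 3: I rot0 at col 0 lands with bottom-row=3; cleared 0 line(s) (total 0); column heights now [4 4 4 4 3], max=4
Drop 4: J rot1 at col 0 lands with bottom-row=4; cleared 0 line(s) (total 0); column heights now [7 7 4 4 3], max=7
Drop 5: O rot2 at col 0 lands with bottom-row=7; cleared 0 line(s) (total 0); column heights now [9 9 4 4 3], max=9
Drop 6: I rot2 at col 0 lands with bottom-row=9; cleared 0 line(s) (total 0); column heights now [10 10 10 10 3], max=10
Drop 7: J rot1 at col 2 lands with bottom-row=10; cleared 0 line(s) (total 0); column heights now [10 10 13 13 3], max=13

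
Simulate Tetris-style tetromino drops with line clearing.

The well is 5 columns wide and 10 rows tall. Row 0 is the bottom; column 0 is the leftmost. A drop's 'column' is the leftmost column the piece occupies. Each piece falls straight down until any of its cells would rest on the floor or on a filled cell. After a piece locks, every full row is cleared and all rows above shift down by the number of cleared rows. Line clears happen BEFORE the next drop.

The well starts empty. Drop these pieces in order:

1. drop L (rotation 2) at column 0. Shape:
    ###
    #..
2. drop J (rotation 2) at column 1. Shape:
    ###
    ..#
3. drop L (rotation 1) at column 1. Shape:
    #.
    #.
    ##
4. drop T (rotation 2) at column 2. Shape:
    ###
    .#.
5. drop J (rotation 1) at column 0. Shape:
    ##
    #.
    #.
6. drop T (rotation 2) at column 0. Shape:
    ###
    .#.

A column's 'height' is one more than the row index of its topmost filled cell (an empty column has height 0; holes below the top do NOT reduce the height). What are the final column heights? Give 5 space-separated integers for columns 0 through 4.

Drop 1: L rot2 at col 0 lands with bottom-row=0; cleared 0 line(s) (total 0); column heights now [2 2 2 0 0], max=2
Drop 2: J rot2 at col 1 lands with bottom-row=1; cleared 0 line(s) (total 0); column heights now [2 3 3 3 0], max=3
Drop 3: L rot1 at col 1 lands with bottom-row=3; cleared 0 line(s) (total 0); column heights now [2 6 4 3 0], max=6
Drop 4: T rot2 at col 2 lands with bottom-row=3; cleared 0 line(s) (total 0); column heights now [2 6 5 5 5], max=6
Drop 5: J rot1 at col 0 lands with bottom-row=4; cleared 1 line(s) (total 1); column heights now [6 6 4 4 0], max=6
Drop 6: T rot2 at col 0 lands with bottom-row=6; cleared 0 line(s) (total 1); column heights now [8 8 8 4 0], max=8

Answer: 8 8 8 4 0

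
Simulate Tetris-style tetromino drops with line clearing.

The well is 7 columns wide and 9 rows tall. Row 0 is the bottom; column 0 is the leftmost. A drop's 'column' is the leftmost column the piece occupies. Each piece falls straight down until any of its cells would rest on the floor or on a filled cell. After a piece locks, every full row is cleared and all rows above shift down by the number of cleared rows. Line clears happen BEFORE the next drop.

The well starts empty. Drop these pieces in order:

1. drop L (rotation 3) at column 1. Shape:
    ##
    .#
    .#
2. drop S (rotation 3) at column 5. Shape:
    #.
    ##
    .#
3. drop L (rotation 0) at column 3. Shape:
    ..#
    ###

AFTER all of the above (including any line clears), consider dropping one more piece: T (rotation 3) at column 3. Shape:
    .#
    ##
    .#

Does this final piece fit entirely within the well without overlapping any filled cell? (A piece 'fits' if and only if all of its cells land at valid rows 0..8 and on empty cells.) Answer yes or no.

Drop 1: L rot3 at col 1 lands with bottom-row=0; cleared 0 line(s) (total 0); column heights now [0 3 3 0 0 0 0], max=3
Drop 2: S rot3 at col 5 lands with bottom-row=0; cleared 0 line(s) (total 0); column heights now [0 3 3 0 0 3 2], max=3
Drop 3: L rot0 at col 3 lands with bottom-row=3; cleared 0 line(s) (total 0); column heights now [0 3 3 4 4 5 2], max=5
Test piece T rot3 at col 3 (width 2): heights before test = [0 3 3 4 4 5 2]; fits = True

Answer: yes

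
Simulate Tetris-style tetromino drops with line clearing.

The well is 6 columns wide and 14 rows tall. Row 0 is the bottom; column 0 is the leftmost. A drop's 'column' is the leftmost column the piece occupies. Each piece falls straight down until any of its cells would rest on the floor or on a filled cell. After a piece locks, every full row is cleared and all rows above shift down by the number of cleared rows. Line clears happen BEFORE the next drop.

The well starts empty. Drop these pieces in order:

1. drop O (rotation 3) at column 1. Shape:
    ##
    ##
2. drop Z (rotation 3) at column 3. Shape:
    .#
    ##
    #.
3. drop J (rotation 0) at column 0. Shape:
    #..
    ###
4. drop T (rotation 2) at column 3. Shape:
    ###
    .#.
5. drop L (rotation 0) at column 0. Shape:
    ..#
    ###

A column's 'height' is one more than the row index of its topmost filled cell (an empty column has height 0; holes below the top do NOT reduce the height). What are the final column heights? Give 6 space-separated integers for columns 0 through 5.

Answer: 4 3 5 2 4 0

Derivation:
Drop 1: O rot3 at col 1 lands with bottom-row=0; cleared 0 line(s) (total 0); column heights now [0 2 2 0 0 0], max=2
Drop 2: Z rot3 at col 3 lands with bottom-row=0; cleared 0 line(s) (total 0); column heights now [0 2 2 2 3 0], max=3
Drop 3: J rot0 at col 0 lands with bottom-row=2; cleared 0 line(s) (total 0); column heights now [4 3 3 2 3 0], max=4
Drop 4: T rot2 at col 3 lands with bottom-row=3; cleared 0 line(s) (total 0); column heights now [4 3 3 5 5 5], max=5
Drop 5: L rot0 at col 0 lands with bottom-row=4; cleared 1 line(s) (total 1); column heights now [4 3 5 2 4 0], max=5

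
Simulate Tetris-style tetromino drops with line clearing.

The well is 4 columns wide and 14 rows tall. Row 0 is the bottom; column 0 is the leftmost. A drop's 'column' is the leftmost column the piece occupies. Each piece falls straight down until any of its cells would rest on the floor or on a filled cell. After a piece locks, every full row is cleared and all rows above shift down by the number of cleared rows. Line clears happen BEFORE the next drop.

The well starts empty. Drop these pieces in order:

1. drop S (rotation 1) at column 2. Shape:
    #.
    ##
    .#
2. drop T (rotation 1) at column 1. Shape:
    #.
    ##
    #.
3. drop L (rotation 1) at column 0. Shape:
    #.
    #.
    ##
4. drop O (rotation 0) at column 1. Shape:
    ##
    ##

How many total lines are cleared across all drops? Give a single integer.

Drop 1: S rot1 at col 2 lands with bottom-row=0; cleared 0 line(s) (total 0); column heights now [0 0 3 2], max=3
Drop 2: T rot1 at col 1 lands with bottom-row=2; cleared 0 line(s) (total 0); column heights now [0 5 4 2], max=5
Drop 3: L rot1 at col 0 lands with bottom-row=5; cleared 0 line(s) (total 0); column heights now [8 6 4 2], max=8
Drop 4: O rot0 at col 1 lands with bottom-row=6; cleared 0 line(s) (total 0); column heights now [8 8 8 2], max=8

Answer: 0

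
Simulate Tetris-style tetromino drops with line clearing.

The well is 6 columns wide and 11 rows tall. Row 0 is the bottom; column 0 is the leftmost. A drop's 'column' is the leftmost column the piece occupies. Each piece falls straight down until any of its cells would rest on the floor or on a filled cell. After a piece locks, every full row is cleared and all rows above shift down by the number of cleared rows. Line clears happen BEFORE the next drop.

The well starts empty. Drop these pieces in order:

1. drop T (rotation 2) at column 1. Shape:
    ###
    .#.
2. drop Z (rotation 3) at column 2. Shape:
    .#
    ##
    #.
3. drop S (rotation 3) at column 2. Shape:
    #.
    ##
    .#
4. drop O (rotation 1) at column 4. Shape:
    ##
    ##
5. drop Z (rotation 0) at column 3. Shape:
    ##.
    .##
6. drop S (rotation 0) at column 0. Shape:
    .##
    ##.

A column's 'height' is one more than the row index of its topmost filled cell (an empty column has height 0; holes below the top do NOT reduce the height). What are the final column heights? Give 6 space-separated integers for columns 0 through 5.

Drop 1: T rot2 at col 1 lands with bottom-row=0; cleared 0 line(s) (total 0); column heights now [0 2 2 2 0 0], max=2
Drop 2: Z rot3 at col 2 lands with bottom-row=2; cleared 0 line(s) (total 0); column heights now [0 2 4 5 0 0], max=5
Drop 3: S rot3 at col 2 lands with bottom-row=5; cleared 0 line(s) (total 0); column heights now [0 2 8 7 0 0], max=8
Drop 4: O rot1 at col 4 lands with bottom-row=0; cleared 0 line(s) (total 0); column heights now [0 2 8 7 2 2], max=8
Drop 5: Z rot0 at col 3 lands with bottom-row=6; cleared 0 line(s) (total 0); column heights now [0 2 8 8 8 7], max=8
Drop 6: S rot0 at col 0 lands with bottom-row=7; cleared 0 line(s) (total 0); column heights now [8 9 9 8 8 7], max=9

Answer: 8 9 9 8 8 7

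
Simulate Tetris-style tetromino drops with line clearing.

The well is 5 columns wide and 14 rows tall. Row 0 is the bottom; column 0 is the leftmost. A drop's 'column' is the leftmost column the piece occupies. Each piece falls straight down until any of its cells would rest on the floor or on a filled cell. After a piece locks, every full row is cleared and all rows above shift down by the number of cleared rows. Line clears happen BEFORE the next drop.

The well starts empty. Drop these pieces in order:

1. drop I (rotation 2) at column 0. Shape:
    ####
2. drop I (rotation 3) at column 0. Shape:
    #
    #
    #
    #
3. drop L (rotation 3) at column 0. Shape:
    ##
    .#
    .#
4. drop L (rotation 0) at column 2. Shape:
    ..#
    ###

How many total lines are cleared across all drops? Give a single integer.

Answer: 0

Derivation:
Drop 1: I rot2 at col 0 lands with bottom-row=0; cleared 0 line(s) (total 0); column heights now [1 1 1 1 0], max=1
Drop 2: I rot3 at col 0 lands with bottom-row=1; cleared 0 line(s) (total 0); column heights now [5 1 1 1 0], max=5
Drop 3: L rot3 at col 0 lands with bottom-row=3; cleared 0 line(s) (total 0); column heights now [6 6 1 1 0], max=6
Drop 4: L rot0 at col 2 lands with bottom-row=1; cleared 0 line(s) (total 0); column heights now [6 6 2 2 3], max=6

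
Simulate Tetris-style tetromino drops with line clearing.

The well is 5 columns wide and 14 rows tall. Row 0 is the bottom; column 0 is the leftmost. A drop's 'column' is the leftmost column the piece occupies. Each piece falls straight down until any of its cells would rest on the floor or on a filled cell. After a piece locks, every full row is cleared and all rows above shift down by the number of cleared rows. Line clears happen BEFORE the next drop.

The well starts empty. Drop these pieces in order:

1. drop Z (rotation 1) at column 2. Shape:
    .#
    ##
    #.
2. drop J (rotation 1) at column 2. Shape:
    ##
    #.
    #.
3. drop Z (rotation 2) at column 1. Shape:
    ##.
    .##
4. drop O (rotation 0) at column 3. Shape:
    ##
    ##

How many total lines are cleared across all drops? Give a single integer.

Answer: 0

Derivation:
Drop 1: Z rot1 at col 2 lands with bottom-row=0; cleared 0 line(s) (total 0); column heights now [0 0 2 3 0], max=3
Drop 2: J rot1 at col 2 lands with bottom-row=2; cleared 0 line(s) (total 0); column heights now [0 0 5 5 0], max=5
Drop 3: Z rot2 at col 1 lands with bottom-row=5; cleared 0 line(s) (total 0); column heights now [0 7 7 6 0], max=7
Drop 4: O rot0 at col 3 lands with bottom-row=6; cleared 0 line(s) (total 0); column heights now [0 7 7 8 8], max=8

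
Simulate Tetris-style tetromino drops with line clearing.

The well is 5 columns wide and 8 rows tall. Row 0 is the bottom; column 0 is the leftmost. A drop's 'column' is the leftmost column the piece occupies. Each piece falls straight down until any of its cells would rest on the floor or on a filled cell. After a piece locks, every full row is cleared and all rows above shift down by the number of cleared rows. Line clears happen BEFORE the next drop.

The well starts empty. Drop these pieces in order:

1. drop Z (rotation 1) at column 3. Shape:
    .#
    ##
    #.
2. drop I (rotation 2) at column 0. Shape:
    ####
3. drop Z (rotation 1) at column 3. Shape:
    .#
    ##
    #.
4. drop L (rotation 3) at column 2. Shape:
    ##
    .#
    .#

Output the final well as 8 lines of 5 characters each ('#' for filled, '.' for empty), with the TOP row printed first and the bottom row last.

Answer: .....
..##.
...#.
...##
...##
...#.
...##
...#.

Derivation:
Drop 1: Z rot1 at col 3 lands with bottom-row=0; cleared 0 line(s) (total 0); column heights now [0 0 0 2 3], max=3
Drop 2: I rot2 at col 0 lands with bottom-row=2; cleared 1 line(s) (total 1); column heights now [0 0 0 2 2], max=2
Drop 3: Z rot1 at col 3 lands with bottom-row=2; cleared 0 line(s) (total 1); column heights now [0 0 0 4 5], max=5
Drop 4: L rot3 at col 2 lands with bottom-row=4; cleared 0 line(s) (total 1); column heights now [0 0 7 7 5], max=7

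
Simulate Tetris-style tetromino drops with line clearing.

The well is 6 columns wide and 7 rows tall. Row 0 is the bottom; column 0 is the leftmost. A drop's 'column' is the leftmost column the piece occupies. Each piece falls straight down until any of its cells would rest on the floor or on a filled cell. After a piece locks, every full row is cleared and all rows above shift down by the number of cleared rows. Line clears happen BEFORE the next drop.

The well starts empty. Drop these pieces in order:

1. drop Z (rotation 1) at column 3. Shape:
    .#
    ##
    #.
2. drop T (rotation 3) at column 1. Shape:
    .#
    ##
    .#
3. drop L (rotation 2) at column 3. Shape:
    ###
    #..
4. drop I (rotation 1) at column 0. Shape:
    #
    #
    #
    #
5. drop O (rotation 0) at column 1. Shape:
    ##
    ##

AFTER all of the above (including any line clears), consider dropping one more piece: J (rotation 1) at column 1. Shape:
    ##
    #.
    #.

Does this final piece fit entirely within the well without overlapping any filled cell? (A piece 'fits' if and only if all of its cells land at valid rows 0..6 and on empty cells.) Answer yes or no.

Drop 1: Z rot1 at col 3 lands with bottom-row=0; cleared 0 line(s) (total 0); column heights now [0 0 0 2 3 0], max=3
Drop 2: T rot3 at col 1 lands with bottom-row=0; cleared 0 line(s) (total 0); column heights now [0 2 3 2 3 0], max=3
Drop 3: L rot2 at col 3 lands with bottom-row=2; cleared 0 line(s) (total 0); column heights now [0 2 3 4 4 4], max=4
Drop 4: I rot1 at col 0 lands with bottom-row=0; cleared 0 line(s) (total 0); column heights now [4 2 3 4 4 4], max=4
Drop 5: O rot0 at col 1 lands with bottom-row=3; cleared 1 line(s) (total 1); column heights now [3 4 4 3 3 0], max=4
Test piece J rot1 at col 1 (width 2): heights before test = [3 4 4 3 3 0]; fits = True

Answer: yes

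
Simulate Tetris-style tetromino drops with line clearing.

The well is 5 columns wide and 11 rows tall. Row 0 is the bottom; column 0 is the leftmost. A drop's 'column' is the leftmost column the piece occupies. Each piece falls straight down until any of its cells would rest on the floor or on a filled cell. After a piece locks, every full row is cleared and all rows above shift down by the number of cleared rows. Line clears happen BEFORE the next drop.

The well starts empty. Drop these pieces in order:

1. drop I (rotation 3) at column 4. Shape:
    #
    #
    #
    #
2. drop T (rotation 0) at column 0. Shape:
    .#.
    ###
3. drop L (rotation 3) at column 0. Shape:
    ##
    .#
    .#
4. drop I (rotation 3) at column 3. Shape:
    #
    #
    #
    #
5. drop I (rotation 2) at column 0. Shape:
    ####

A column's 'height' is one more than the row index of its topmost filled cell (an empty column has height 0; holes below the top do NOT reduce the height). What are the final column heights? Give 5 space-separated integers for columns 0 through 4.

Drop 1: I rot3 at col 4 lands with bottom-row=0; cleared 0 line(s) (total 0); column heights now [0 0 0 0 4], max=4
Drop 2: T rot0 at col 0 lands with bottom-row=0; cleared 0 line(s) (total 0); column heights now [1 2 1 0 4], max=4
Drop 3: L rot3 at col 0 lands with bottom-row=2; cleared 0 line(s) (total 0); column heights now [5 5 1 0 4], max=5
Drop 4: I rot3 at col 3 lands with bottom-row=0; cleared 1 line(s) (total 1); column heights now [4 4 0 3 3], max=4
Drop 5: I rot2 at col 0 lands with bottom-row=4; cleared 0 line(s) (total 1); column heights now [5 5 5 5 3], max=5

Answer: 5 5 5 5 3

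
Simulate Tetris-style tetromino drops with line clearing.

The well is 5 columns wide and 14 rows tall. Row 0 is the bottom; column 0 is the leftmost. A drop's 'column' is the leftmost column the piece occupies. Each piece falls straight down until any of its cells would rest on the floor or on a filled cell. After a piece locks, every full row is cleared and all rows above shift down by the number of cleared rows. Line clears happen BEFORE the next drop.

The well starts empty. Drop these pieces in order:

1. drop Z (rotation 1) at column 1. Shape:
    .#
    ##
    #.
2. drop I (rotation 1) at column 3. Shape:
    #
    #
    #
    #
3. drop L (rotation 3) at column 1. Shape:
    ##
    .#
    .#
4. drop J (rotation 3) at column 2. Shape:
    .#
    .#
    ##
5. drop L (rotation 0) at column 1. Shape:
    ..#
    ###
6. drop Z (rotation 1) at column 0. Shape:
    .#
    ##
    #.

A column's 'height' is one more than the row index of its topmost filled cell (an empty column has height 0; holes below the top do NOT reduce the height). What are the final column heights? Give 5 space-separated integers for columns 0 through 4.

Answer: 11 12 10 11 0

Derivation:
Drop 1: Z rot1 at col 1 lands with bottom-row=0; cleared 0 line(s) (total 0); column heights now [0 2 3 0 0], max=3
Drop 2: I rot1 at col 3 lands with bottom-row=0; cleared 0 line(s) (total 0); column heights now [0 2 3 4 0], max=4
Drop 3: L rot3 at col 1 lands with bottom-row=3; cleared 0 line(s) (total 0); column heights now [0 6 6 4 0], max=6
Drop 4: J rot3 at col 2 lands with bottom-row=6; cleared 0 line(s) (total 0); column heights now [0 6 7 9 0], max=9
Drop 5: L rot0 at col 1 lands with bottom-row=9; cleared 0 line(s) (total 0); column heights now [0 10 10 11 0], max=11
Drop 6: Z rot1 at col 0 lands with bottom-row=9; cleared 0 line(s) (total 0); column heights now [11 12 10 11 0], max=12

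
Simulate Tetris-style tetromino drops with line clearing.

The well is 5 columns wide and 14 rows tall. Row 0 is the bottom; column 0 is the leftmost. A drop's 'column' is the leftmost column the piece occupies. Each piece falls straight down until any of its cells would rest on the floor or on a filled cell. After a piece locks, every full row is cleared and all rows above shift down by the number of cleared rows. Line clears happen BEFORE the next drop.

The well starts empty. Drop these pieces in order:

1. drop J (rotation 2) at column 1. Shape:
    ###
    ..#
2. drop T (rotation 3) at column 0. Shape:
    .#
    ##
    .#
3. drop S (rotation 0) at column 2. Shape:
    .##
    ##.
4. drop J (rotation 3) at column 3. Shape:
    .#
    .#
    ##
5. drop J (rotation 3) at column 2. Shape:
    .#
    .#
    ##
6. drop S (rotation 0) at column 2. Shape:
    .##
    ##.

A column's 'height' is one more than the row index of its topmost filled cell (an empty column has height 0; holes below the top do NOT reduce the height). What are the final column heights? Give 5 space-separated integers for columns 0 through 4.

Answer: 4 5 9 10 10

Derivation:
Drop 1: J rot2 at col 1 lands with bottom-row=0; cleared 0 line(s) (total 0); column heights now [0 2 2 2 0], max=2
Drop 2: T rot3 at col 0 lands with bottom-row=2; cleared 0 line(s) (total 0); column heights now [4 5 2 2 0], max=5
Drop 3: S rot0 at col 2 lands with bottom-row=2; cleared 0 line(s) (total 0); column heights now [4 5 3 4 4], max=5
Drop 4: J rot3 at col 3 lands with bottom-row=4; cleared 0 line(s) (total 0); column heights now [4 5 3 5 7], max=7
Drop 5: J rot3 at col 2 lands with bottom-row=5; cleared 0 line(s) (total 0); column heights now [4 5 6 8 7], max=8
Drop 6: S rot0 at col 2 lands with bottom-row=8; cleared 0 line(s) (total 0); column heights now [4 5 9 10 10], max=10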